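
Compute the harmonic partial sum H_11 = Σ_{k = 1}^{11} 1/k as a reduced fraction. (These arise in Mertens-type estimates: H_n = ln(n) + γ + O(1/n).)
H_11 = 83711/27720

Direct summation: H_11 = 1 + 1/2 + ... + 1/11. The least common denominator is lcm(1, ..., 11) = 27720; over this denominator the numerator is 27720 + 13860 + 9240 + 6930 + 5544 + 4620 + 3960 + 3465 + 3080 + 2772 + 2520 = 83711, so H_11 = 83711/27720 (already in lowest terms) ≈ 3.01988. (The PNT-adjacent estimate ln(11) + γ ≈ 2.97511 matches within O(1/n).)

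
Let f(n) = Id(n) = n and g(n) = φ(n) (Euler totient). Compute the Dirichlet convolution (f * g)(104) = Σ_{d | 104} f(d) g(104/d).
(Id * φ)(104) = 500

Divisors of 104: [1, 2, 4, 8, 13, 26, 52, 104]. For each d | 104:
  d = 1: Id(1) · φ(104/1) = 1 · 48 = 48
  d = 2: Id(2) · φ(104/2) = 2 · 24 = 48
  d = 4: Id(4) · φ(104/4) = 4 · 12 = 48
  d = 8: Id(8) · φ(104/8) = 8 · 12 = 96
  d = 13: Id(13) · φ(104/13) = 13 · 4 = 52
  d = 26: Id(26) · φ(104/26) = 26 · 2 = 52
  d = 52: Id(52) · φ(104/52) = 52 · 1 = 52
  d = 104: Id(104) · φ(104/104) = 104 · 1 = 104
Summing: (Id * φ)(104) = 48 + 48 + 48 + 96 + 52 + 52 + 52 + 104 = 500.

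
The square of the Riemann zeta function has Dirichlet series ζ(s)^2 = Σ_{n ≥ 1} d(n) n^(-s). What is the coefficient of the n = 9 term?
d(9) = 3

ζ(s)^2 = (Σ 1/m^s)(Σ 1/k^s). The coefficient of 1/n^s in the product is the number of ordered pairs (m, k) with mk = n, which equals d(n). For n = 9, divisors are [1, 3, 9], so d(9) = 3.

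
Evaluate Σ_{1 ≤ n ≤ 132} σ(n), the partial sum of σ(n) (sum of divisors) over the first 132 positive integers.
Σ_{n ≤ 132} σ(n) = 14431

Compute σ(n) for each 1 ≤ n ≤ 132: σ(1) = 1, σ(2) = 3, σ(3) = 4, σ(4) = 7, σ(5) = 6, σ(6) = 12, σ(7) = 8, σ(8) = 15, σ(9) = 13, σ(10) = 18, σ(11) = 12, σ(12) = 28, σ(13) = 14, σ(14) = 24, σ(15) = 24, σ(16) = 31, σ(17) = 18, σ(18) = 39, σ(19) = 20, σ(20) = 42, σ(21) = 32, σ(22) = 36, σ(23) = 24, σ(24) = 60, σ(25) = 31, σ(26) = 42, σ(27) = 40, σ(28) = 56, σ(29) = 30, σ(30) = 72, σ(31) = 32, σ(32) = 63, σ(33) = 48, σ(34) = 54, σ(35) = 48, σ(36) = 91, σ(37) = 38, σ(38) = 60, σ(39) = 56, σ(40) = 90, σ(41) = 42, σ(42) = 96, σ(43) = 44, σ(44) = 84, σ(45) = 78, σ(46) = 72, σ(47) = 48, σ(48) = 124, σ(49) = 57, σ(50) = 93, σ(51) = 72, σ(52) = 98, σ(53) = 54, σ(54) = 120, σ(55) = 72, σ(56) = 120, σ(57) = 80, σ(58) = 90, σ(59) = 60, σ(60) = 168, σ(61) = 62, σ(62) = 96, σ(63) = 104, σ(64) = 127, σ(65) = 84, σ(66) = 144, σ(67) = 68, σ(68) = 126, σ(69) = 96, σ(70) = 144, σ(71) = 72, σ(72) = 195, σ(73) = 74, σ(74) = 114, σ(75) = 124, σ(76) = 140, σ(77) = 96, σ(78) = 168, σ(79) = 80, σ(80) = 186, σ(81) = 121, σ(82) = 126, σ(83) = 84, σ(84) = 224, σ(85) = 108, σ(86) = 132, σ(87) = 120, σ(88) = 180, σ(89) = 90, σ(90) = 234, σ(91) = 112, σ(92) = 168, σ(93) = 128, σ(94) = 144, σ(95) = 120, σ(96) = 252, σ(97) = 98, σ(98) = 171, σ(99) = 156, σ(100) = 217, σ(101) = 102, σ(102) = 216, σ(103) = 104, σ(104) = 210, σ(105) = 192, σ(106) = 162, σ(107) = 108, σ(108) = 280, σ(109) = 110, σ(110) = 216, σ(111) = 152, σ(112) = 248, σ(113) = 114, σ(114) = 240, σ(115) = 144, σ(116) = 210, σ(117) = 182, σ(118) = 180, σ(119) = 144, σ(120) = 360, σ(121) = 133, σ(122) = 186, σ(123) = 168, σ(124) = 224, σ(125) = 156, σ(126) = 312, σ(127) = 128, σ(128) = 255, σ(129) = 176, σ(130) = 252, σ(131) = 132, σ(132) = 336. Summing all 132 values: 14431. (Average order: Σ_{n ≤ x} σ(n) ~ (π²/12) x². For x = 132, (π²/12)·132² ≈ 14330.67.)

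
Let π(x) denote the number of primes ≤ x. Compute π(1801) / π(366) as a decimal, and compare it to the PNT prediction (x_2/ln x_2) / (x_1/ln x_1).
π(1801)/π(366) = 279/72 ≈ 3.8750;  PNT prediction ≈ 3.8747.

π(366) = 72 and π(1801) = 279, so π(1801)/π(366) ≈ 3.8750. The PNT-predicted ratio is (1801/ln(1801)) / (366/ln(366)) ≈ 3.8747. The two agree to within a few percent, as expected.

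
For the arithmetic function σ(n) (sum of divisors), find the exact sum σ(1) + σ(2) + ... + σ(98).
Σ_{n ≤ 98} σ(n) = 7926

Compute σ(n) for each 1 ≤ n ≤ 98: σ(1) = 1, σ(2) = 3, σ(3) = 4, σ(4) = 7, σ(5) = 6, σ(6) = 12, σ(7) = 8, σ(8) = 15, σ(9) = 13, σ(10) = 18, σ(11) = 12, σ(12) = 28, σ(13) = 14, σ(14) = 24, σ(15) = 24, σ(16) = 31, σ(17) = 18, σ(18) = 39, σ(19) = 20, σ(20) = 42, σ(21) = 32, σ(22) = 36, σ(23) = 24, σ(24) = 60, σ(25) = 31, σ(26) = 42, σ(27) = 40, σ(28) = 56, σ(29) = 30, σ(30) = 72, σ(31) = 32, σ(32) = 63, σ(33) = 48, σ(34) = 54, σ(35) = 48, σ(36) = 91, σ(37) = 38, σ(38) = 60, σ(39) = 56, σ(40) = 90, σ(41) = 42, σ(42) = 96, σ(43) = 44, σ(44) = 84, σ(45) = 78, σ(46) = 72, σ(47) = 48, σ(48) = 124, σ(49) = 57, σ(50) = 93, σ(51) = 72, σ(52) = 98, σ(53) = 54, σ(54) = 120, σ(55) = 72, σ(56) = 120, σ(57) = 80, σ(58) = 90, σ(59) = 60, σ(60) = 168, σ(61) = 62, σ(62) = 96, σ(63) = 104, σ(64) = 127, σ(65) = 84, σ(66) = 144, σ(67) = 68, σ(68) = 126, σ(69) = 96, σ(70) = 144, σ(71) = 72, σ(72) = 195, σ(73) = 74, σ(74) = 114, σ(75) = 124, σ(76) = 140, σ(77) = 96, σ(78) = 168, σ(79) = 80, σ(80) = 186, σ(81) = 121, σ(82) = 126, σ(83) = 84, σ(84) = 224, σ(85) = 108, σ(86) = 132, σ(87) = 120, σ(88) = 180, σ(89) = 90, σ(90) = 234, σ(91) = 112, σ(92) = 168, σ(93) = 128, σ(94) = 144, σ(95) = 120, σ(96) = 252, σ(97) = 98, σ(98) = 171. Summing all 98 values: 7926. (Average order: Σ_{n ≤ x} σ(n) ~ (π²/12) x². For x = 98, (π²/12)·98² ≈ 7898.97.)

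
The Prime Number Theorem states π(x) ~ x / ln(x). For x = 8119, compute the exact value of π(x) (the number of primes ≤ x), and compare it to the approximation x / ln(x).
π(8119) = 1021;  x/ln(x) ≈ 901.91;  relative error ≈ 11.66%.

Directly count primes up to 8119: π(8119) = 1021. The PNT approximation gives 8119/ln(8119) ≈ 8119/9.00196 ≈ 901.91. Relative error (π(x) − x/ln(x)) / π(x) ≈ 11.66%; the approximation is known to undercount slightly (Li(x) is a better estimate).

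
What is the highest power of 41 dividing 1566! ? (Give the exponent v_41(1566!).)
v_41(1566!) = 38

Legendre's formula: v_p(n!) = Σ_{k ≥ 1} ⌊n / p^k⌋. For p = 41, n = 1566, the terms are:
  ⌊1566/41^1⌋ = ⌊1566/41⌋ = 38
(the next term ⌊1566/41^2⌋ = 0, terminating the sum). Summing: v_41(1566!) = 38 = 38.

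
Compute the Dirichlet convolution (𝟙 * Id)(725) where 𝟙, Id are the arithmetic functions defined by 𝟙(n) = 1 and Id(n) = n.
(𝟙 * Id)(725) = 930

Divisors of 725: [1, 5, 25, 29, 145, 725]. For each d | 725:
  d = 1: 𝟙(1) · Id(725/1) = 1 · 725 = 725
  d = 5: 𝟙(5) · Id(725/5) = 1 · 145 = 145
  d = 25: 𝟙(25) · Id(725/25) = 1 · 29 = 29
  d = 29: 𝟙(29) · Id(725/29) = 1 · 25 = 25
  d = 145: 𝟙(145) · Id(725/145) = 1 · 5 = 5
  d = 725: 𝟙(725) · Id(725/725) = 1 · 1 = 1
Summing: (𝟙 * Id)(725) = 725 + 145 + 29 + 25 + 5 + 1 = 930.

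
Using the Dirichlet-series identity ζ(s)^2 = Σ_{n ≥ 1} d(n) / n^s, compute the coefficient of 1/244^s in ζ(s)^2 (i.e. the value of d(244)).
d(244) = 6

ζ(s)^2 = (Σ 1/m^s)(Σ 1/k^s). The coefficient of 1/n^s in the product is the number of ordered pairs (m, k) with mk = n, which equals d(n). For n = 244, divisors are [1, 2, 4, 61, 122, 244], so d(244) = 6.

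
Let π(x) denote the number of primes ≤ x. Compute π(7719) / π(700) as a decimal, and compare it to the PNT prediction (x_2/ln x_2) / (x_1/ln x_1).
π(7719)/π(700) = 979/125 ≈ 7.8320;  PNT prediction ≈ 8.0702.

π(700) = 125 and π(7719) = 979, so π(7719)/π(700) ≈ 7.8320. The PNT-predicted ratio is (7719/ln(7719)) / (700/ln(700)) ≈ 8.0702. The two agree to within a few percent, as expected.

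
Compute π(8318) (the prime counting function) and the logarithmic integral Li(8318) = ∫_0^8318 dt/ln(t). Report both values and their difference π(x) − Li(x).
π(8318) = 1044;  Li(8318) ≈ 1061.72;  π(x) − Li(x) ≈ -17.72.

Direct count of primes ≤ 8318 gives π(8318) = 1044. Numerical evaluation of the logarithmic integral gives Li(8318) ≈ 1061.72. The difference π(x) − Li(x) ≈ -17.72 is typically negative for small/moderate x (Li(x) overestimates), though Littlewood's theorem shows this sign changes infinitely often.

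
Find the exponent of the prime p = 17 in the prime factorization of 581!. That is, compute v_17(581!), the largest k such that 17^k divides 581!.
v_17(581!) = 36

Legendre's formula: v_p(n!) = Σ_{k ≥ 1} ⌊n / p^k⌋. For p = 17, n = 581, the terms are:
  ⌊581/17^1⌋ = ⌊581/17⌋ = 34
  ⌊581/17^2⌋ = ⌊581/289⌋ = 2
(the next term ⌊581/17^3⌋ = 0, terminating the sum). Summing: v_17(581!) = 34 + 2 = 36.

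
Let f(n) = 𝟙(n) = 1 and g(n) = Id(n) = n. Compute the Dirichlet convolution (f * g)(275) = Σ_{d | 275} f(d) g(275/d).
(𝟙 * Id)(275) = 372

Divisors of 275: [1, 5, 11, 25, 55, 275]. For each d | 275:
  d = 1: 𝟙(1) · Id(275/1) = 1 · 275 = 275
  d = 5: 𝟙(5) · Id(275/5) = 1 · 55 = 55
  d = 11: 𝟙(11) · Id(275/11) = 1 · 25 = 25
  d = 25: 𝟙(25) · Id(275/25) = 1 · 11 = 11
  d = 55: 𝟙(55) · Id(275/55) = 1 · 5 = 5
  d = 275: 𝟙(275) · Id(275/275) = 1 · 1 = 1
Summing: (𝟙 * Id)(275) = 275 + 55 + 25 + 11 + 5 + 1 = 372.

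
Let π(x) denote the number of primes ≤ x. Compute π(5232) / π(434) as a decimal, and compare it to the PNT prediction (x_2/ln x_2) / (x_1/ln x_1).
π(5232)/π(434) = 695/84 ≈ 8.2738;  PNT prediction ≈ 8.5503.

π(434) = 84 and π(5232) = 695, so π(5232)/π(434) ≈ 8.2738. The PNT-predicted ratio is (5232/ln(5232)) / (434/ln(434)) ≈ 8.5503. The two agree to within a few percent, as expected.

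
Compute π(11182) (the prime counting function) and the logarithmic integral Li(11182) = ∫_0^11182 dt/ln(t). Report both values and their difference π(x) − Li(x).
π(11182) = 1355;  Li(11182) ≈ 1373.68;  π(x) − Li(x) ≈ -18.68.

Direct count of primes ≤ 11182 gives π(11182) = 1355. Numerical evaluation of the logarithmic integral gives Li(11182) ≈ 1373.68. The difference π(x) − Li(x) ≈ -18.68 is typically negative for small/moderate x (Li(x) overestimates), though Littlewood's theorem shows this sign changes infinitely often.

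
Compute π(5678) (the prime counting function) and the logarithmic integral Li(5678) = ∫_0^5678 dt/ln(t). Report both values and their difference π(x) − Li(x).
π(5678) = 747;  Li(5678) ≈ 763.28;  π(x) − Li(x) ≈ -16.28.

Direct count of primes ≤ 5678 gives π(5678) = 747. Numerical evaluation of the logarithmic integral gives Li(5678) ≈ 763.28. The difference π(x) − Li(x) ≈ -16.28 is typically negative for small/moderate x (Li(x) overestimates), though Littlewood's theorem shows this sign changes infinitely often.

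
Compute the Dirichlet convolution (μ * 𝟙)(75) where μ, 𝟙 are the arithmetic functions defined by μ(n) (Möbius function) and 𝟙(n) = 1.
(μ * 𝟙)(75) = 0

Divisors of 75: [1, 3, 5, 15, 25, 75]. For each d | 75:
  d = 1: μ(1) · 𝟙(75/1) = 1 · 1 = 1
  d = 3: μ(3) · 𝟙(75/3) = -1 · 1 = -1
  d = 5: μ(5) · 𝟙(75/5) = -1 · 1 = -1
  d = 15: μ(15) · 𝟙(75/15) = 1 · 1 = 1
  d = 25: μ(25) · 𝟙(75/25) = 0 · 1 = 0
  d = 75: μ(75) · 𝟙(75/75) = 0 · 1 = 0
Summing: (μ * 𝟙)(75) = 1 + -1 + -1 + 1 + 0 + 0 = 0.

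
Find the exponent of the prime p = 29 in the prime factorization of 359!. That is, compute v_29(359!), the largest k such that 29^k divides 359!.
v_29(359!) = 12

Legendre's formula: v_p(n!) = Σ_{k ≥ 1} ⌊n / p^k⌋. For p = 29, n = 359, the terms are:
  ⌊359/29^1⌋ = ⌊359/29⌋ = 12
(the next term ⌊359/29^2⌋ = 0, terminating the sum). Summing: v_29(359!) = 12 = 12.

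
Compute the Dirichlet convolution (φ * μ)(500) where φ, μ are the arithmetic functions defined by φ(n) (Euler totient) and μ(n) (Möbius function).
(φ * μ)(500) = 80

Divisors of 500: [1, 2, 4, 5, 10, 20, 25, 50, 100, 125, 250, 500]. For each d | 500:
  d = 1: φ(1) · μ(500/1) = 1 · 0 = 0
  d = 2: φ(2) · μ(500/2) = 1 · 0 = 0
  d = 4: φ(4) · μ(500/4) = 2 · 0 = 0
  d = 5: φ(5) · μ(500/5) = 4 · 0 = 0
  d = 10: φ(10) · μ(500/10) = 4 · 0 = 0
  d = 20: φ(20) · μ(500/20) = 8 · 0 = 0
  d = 25: φ(25) · μ(500/25) = 20 · 0 = 0
  d = 50: φ(50) · μ(500/50) = 20 · 1 = 20
  d = 100: φ(100) · μ(500/100) = 40 · -1 = -40
  d = 125: φ(125) · μ(500/125) = 100 · 0 = 0
  d = 250: φ(250) · μ(500/250) = 100 · -1 = -100
  d = 500: φ(500) · μ(500/500) = 200 · 1 = 200
Summing: (φ * μ)(500) = 0 + 0 + 0 + 0 + 0 + 0 + 0 + 20 + -40 + 0 + -100 + 200 = 80.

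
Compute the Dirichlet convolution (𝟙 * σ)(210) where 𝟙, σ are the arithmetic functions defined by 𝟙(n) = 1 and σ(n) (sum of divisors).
(𝟙 * σ)(210) = 1260

Divisors of 210: [1, 2, 3, 5, 6, 7, 10, 14, 15, 21, 30, 35, 42, 70, 105, 210]. For each d | 210:
  d = 1: 𝟙(1) · σ(210/1) = 1 · 576 = 576
  d = 2: 𝟙(2) · σ(210/2) = 1 · 192 = 192
  d = 3: 𝟙(3) · σ(210/3) = 1 · 144 = 144
  d = 5: 𝟙(5) · σ(210/5) = 1 · 96 = 96
  d = 6: 𝟙(6) · σ(210/6) = 1 · 48 = 48
  d = 7: 𝟙(7) · σ(210/7) = 1 · 72 = 72
  d = 10: 𝟙(10) · σ(210/10) = 1 · 32 = 32
  d = 14: 𝟙(14) · σ(210/14) = 1 · 24 = 24
  d = 15: 𝟙(15) · σ(210/15) = 1 · 24 = 24
  d = 21: 𝟙(21) · σ(210/21) = 1 · 18 = 18
  d = 30: 𝟙(30) · σ(210/30) = 1 · 8 = 8
  d = 35: 𝟙(35) · σ(210/35) = 1 · 12 = 12
  d = 42: 𝟙(42) · σ(210/42) = 1 · 6 = 6
  d = 70: 𝟙(70) · σ(210/70) = 1 · 4 = 4
  d = 105: 𝟙(105) · σ(210/105) = 1 · 3 = 3
  d = 210: 𝟙(210) · σ(210/210) = 1 · 1 = 1
Summing: (𝟙 * σ)(210) = 576 + 192 + 144 + 96 + 48 + 72 + 32 + 24 + 24 + 18 + 8 + 12 + 6 + 4 + 3 + 1 = 1260.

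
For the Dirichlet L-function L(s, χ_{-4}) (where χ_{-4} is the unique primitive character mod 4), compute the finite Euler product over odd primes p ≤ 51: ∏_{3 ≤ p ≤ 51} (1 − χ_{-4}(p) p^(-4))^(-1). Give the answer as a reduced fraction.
∏ = 424022009220093808147330044599350686845258380222853/428762185161728930691534489551822091105495385374720

The odd primes p ≤ 51 are [3, 5, 7, 11, 13, 17, 19, 23, 29, 31, 37, 41, 43, 47]. For each, χ(p) = 1 if p ≡ 1 mod 4, χ(p) = −1 if p ≡ 3 mod 4. Taking (1 − χ(p)/p^4)^(-1) = p^4/(p^4 − χ(p)): (1 − (-1)/3^4)^(-1) · (1 − (1)/5^4)^(-1) · (1 − (-1)/7^4)^(-1) · (1 − (-1)/11^4)^(-1) · (1 − (1)/13^4)^(-1) · (1 − (1)/17^4)^(-1) · (1 − (-1)/19^4)^(-1) · (1 − (-1)/23^4)^(-1) · (1 − (1)/29^4)^(-1) · (1 − (-1)/31^4)^(-1) · (1 − (1)/37^4)^(-1) · (1 − (1)/41^4)^(-1) · (1 − (-1)/43^4)^(-1) · (1 − (-1)/47^4)^(-1) = 424022009220093808147330044599350686845258380222853/428762185161728930691534489551822091105495385374720.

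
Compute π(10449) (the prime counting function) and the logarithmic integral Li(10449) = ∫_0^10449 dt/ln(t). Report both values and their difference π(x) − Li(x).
π(10449) = 1277;  Li(10449) ≈ 1294.77;  π(x) − Li(x) ≈ -17.77.

Direct count of primes ≤ 10449 gives π(10449) = 1277. Numerical evaluation of the logarithmic integral gives Li(10449) ≈ 1294.77. The difference π(x) − Li(x) ≈ -17.77 is typically negative for small/moderate x (Li(x) overestimates), though Littlewood's theorem shows this sign changes infinitely often.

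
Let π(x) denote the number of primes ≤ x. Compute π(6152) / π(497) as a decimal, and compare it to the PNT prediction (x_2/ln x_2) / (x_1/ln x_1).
π(6152)/π(497) = 802/94 ≈ 8.5319;  PNT prediction ≈ 8.8087.

π(497) = 94 and π(6152) = 802, so π(6152)/π(497) ≈ 8.5319. The PNT-predicted ratio is (6152/ln(6152)) / (497/ln(497)) ≈ 8.8087. The two agree to within a few percent, as expected.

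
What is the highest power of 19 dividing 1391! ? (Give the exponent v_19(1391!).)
v_19(1391!) = 76

Legendre's formula: v_p(n!) = Σ_{k ≥ 1} ⌊n / p^k⌋. For p = 19, n = 1391, the terms are:
  ⌊1391/19^1⌋ = ⌊1391/19⌋ = 73
  ⌊1391/19^2⌋ = ⌊1391/361⌋ = 3
(the next term ⌊1391/19^3⌋ = 0, terminating the sum). Summing: v_19(1391!) = 73 + 3 = 76.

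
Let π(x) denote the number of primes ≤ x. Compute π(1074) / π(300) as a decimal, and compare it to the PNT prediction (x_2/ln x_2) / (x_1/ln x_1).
π(1074)/π(300) = 180/62 ≈ 2.9032;  PNT prediction ≈ 2.9258.

π(300) = 62 and π(1074) = 180, so π(1074)/π(300) ≈ 2.9032. The PNT-predicted ratio is (1074/ln(1074)) / (300/ln(300)) ≈ 2.9258. The two agree to within a few percent, as expected.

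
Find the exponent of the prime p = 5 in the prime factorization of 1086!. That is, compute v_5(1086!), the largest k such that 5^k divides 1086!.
v_5(1086!) = 269

Legendre's formula: v_p(n!) = Σ_{k ≥ 1} ⌊n / p^k⌋. For p = 5, n = 1086, the terms are:
  ⌊1086/5^1⌋ = ⌊1086/5⌋ = 217
  ⌊1086/5^2⌋ = ⌊1086/25⌋ = 43
  ⌊1086/5^3⌋ = ⌊1086/125⌋ = 8
  ⌊1086/5^4⌋ = ⌊1086/625⌋ = 1
(the next term ⌊1086/5^5⌋ = 0, terminating the sum). Summing: v_5(1086!) = 217 + 43 + 8 + 1 = 269.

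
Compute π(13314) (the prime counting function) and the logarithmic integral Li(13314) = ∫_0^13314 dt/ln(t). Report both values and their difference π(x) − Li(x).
π(13314) = 1581;  Li(13314) ≈ 1600.21;  π(x) − Li(x) ≈ -19.21.

Direct count of primes ≤ 13314 gives π(13314) = 1581. Numerical evaluation of the logarithmic integral gives Li(13314) ≈ 1600.21. The difference π(x) − Li(x) ≈ -19.21 is typically negative for small/moderate x (Li(x) overestimates), though Littlewood's theorem shows this sign changes infinitely often.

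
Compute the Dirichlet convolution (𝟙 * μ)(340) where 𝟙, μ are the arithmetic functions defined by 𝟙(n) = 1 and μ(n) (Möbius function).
(𝟙 * μ)(340) = 0

Divisors of 340: [1, 2, 4, 5, 10, 17, 20, 34, 68, 85, 170, 340]. For each d | 340:
  d = 1: 𝟙(1) · μ(340/1) = 1 · 0 = 0
  d = 2: 𝟙(2) · μ(340/2) = 1 · -1 = -1
  d = 4: 𝟙(4) · μ(340/4) = 1 · 1 = 1
  d = 5: 𝟙(5) · μ(340/5) = 1 · 0 = 0
  d = 10: 𝟙(10) · μ(340/10) = 1 · 1 = 1
  d = 17: 𝟙(17) · μ(340/17) = 1 · 0 = 0
  d = 20: 𝟙(20) · μ(340/20) = 1 · -1 = -1
  d = 34: 𝟙(34) · μ(340/34) = 1 · 1 = 1
  d = 68: 𝟙(68) · μ(340/68) = 1 · -1 = -1
  d = 85: 𝟙(85) · μ(340/85) = 1 · 0 = 0
  d = 170: 𝟙(170) · μ(340/170) = 1 · -1 = -1
  d = 340: 𝟙(340) · μ(340/340) = 1 · 1 = 1
Summing: (𝟙 * μ)(340) = 0 + -1 + 1 + 0 + 1 + 0 + -1 + 1 + -1 + 0 + -1 + 1 = 0.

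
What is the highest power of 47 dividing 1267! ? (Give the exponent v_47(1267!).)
v_47(1267!) = 26

Legendre's formula: v_p(n!) = Σ_{k ≥ 1} ⌊n / p^k⌋. For p = 47, n = 1267, the terms are:
  ⌊1267/47^1⌋ = ⌊1267/47⌋ = 26
(the next term ⌊1267/47^2⌋ = 0, terminating the sum). Summing: v_47(1267!) = 26 = 26.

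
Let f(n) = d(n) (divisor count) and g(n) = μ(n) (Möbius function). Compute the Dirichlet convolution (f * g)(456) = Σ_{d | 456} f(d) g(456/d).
(d * μ)(456) = 1

Divisors of 456: [1, 2, 3, 4, 6, 8, 12, 19, 24, 38, 57, 76, 114, 152, 228, 456]. For each d | 456:
  d = 1: d(1) · μ(456/1) = 1 · 0 = 0
  d = 2: d(2) · μ(456/2) = 2 · 0 = 0
  d = 3: d(3) · μ(456/3) = 2 · 0 = 0
  d = 4: d(4) · μ(456/4) = 3 · -1 = -3
  d = 6: d(6) · μ(456/6) = 4 · 0 = 0
  d = 8: d(8) · μ(456/8) = 4 · 1 = 4
  d = 12: d(12) · μ(456/12) = 6 · 1 = 6
  d = 19: d(19) · μ(456/19) = 2 · 0 = 0
  d = 24: d(24) · μ(456/24) = 8 · -1 = -8
  d = 38: d(38) · μ(456/38) = 4 · 0 = 0
  d = 57: d(57) · μ(456/57) = 4 · 0 = 0
  d = 76: d(76) · μ(456/76) = 6 · 1 = 6
  d = 114: d(114) · μ(456/114) = 8 · 0 = 0
  d = 152: d(152) · μ(456/152) = 8 · -1 = -8
  d = 228: d(228) · μ(456/228) = 12 · -1 = -12
  d = 456: d(456) · μ(456/456) = 16 · 1 = 16
Summing: (d * μ)(456) = 0 + 0 + 0 + -3 + 0 + 4 + 6 + 0 + -8 + 0 + 0 + 6 + 0 + -8 + -12 + 16 = 1.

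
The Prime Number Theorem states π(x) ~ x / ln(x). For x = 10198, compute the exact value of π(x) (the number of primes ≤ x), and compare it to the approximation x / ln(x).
π(10198) = 1252;  x/ln(x) ≈ 1104.88;  relative error ≈ 11.75%.

Directly count primes up to 10198: π(10198) = 1252. The PNT approximation gives 10198/ln(10198) ≈ 10198/9.22995 ≈ 1104.88. Relative error (π(x) − x/ln(x)) / π(x) ≈ 11.75%; the approximation is known to undercount slightly (Li(x) is a better estimate).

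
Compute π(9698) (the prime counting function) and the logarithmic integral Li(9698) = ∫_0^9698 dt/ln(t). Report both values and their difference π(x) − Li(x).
π(9698) = 1197;  Li(9698) ≈ 1213.29;  π(x) − Li(x) ≈ -16.29.

Direct count of primes ≤ 9698 gives π(9698) = 1197. Numerical evaluation of the logarithmic integral gives Li(9698) ≈ 1213.29. The difference π(x) − Li(x) ≈ -16.29 is typically negative for small/moderate x (Li(x) overestimates), though Littlewood's theorem shows this sign changes infinitely often.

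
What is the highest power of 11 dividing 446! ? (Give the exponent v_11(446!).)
v_11(446!) = 43

Legendre's formula: v_p(n!) = Σ_{k ≥ 1} ⌊n / p^k⌋. For p = 11, n = 446, the terms are:
  ⌊446/11^1⌋ = ⌊446/11⌋ = 40
  ⌊446/11^2⌋ = ⌊446/121⌋ = 3
(the next term ⌊446/11^3⌋ = 0, terminating the sum). Summing: v_11(446!) = 40 + 3 = 43.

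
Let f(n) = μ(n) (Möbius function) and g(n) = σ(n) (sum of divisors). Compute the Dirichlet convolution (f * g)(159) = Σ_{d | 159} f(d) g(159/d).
(μ * σ)(159) = 159

Divisors of 159: [1, 3, 53, 159]. For each d | 159:
  d = 1: μ(1) · σ(159/1) = 1 · 216 = 216
  d = 3: μ(3) · σ(159/3) = -1 · 54 = -54
  d = 53: μ(53) · σ(159/53) = -1 · 4 = -4
  d = 159: μ(159) · σ(159/159) = 1 · 1 = 1
Summing: (μ * σ)(159) = 216 + -54 + -4 + 1 = 159.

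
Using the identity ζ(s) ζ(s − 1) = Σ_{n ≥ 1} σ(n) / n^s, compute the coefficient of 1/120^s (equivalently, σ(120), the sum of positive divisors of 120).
σ(120) = 360

In the product (Σ m^0/m^s)(Σ k / k^s) = Σ (Σ_{d | n} d) / n^s, the coefficient of 1/n^s is σ(n) = Σ_{d | n} d. For n = 120, divisors are [1, 2, 3, 4, 5, 6, 8, 10, 12, 15, 20, 24, 30, 40, 60, 120]; summing: σ(120) = 360.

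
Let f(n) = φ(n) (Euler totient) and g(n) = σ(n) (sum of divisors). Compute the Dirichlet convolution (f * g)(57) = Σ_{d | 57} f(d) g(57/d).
(φ * σ)(57) = 228

Divisors of 57: [1, 3, 19, 57]. For each d | 57:
  d = 1: φ(1) · σ(57/1) = 1 · 80 = 80
  d = 3: φ(3) · σ(57/3) = 2 · 20 = 40
  d = 19: φ(19) · σ(57/19) = 18 · 4 = 72
  d = 57: φ(57) · σ(57/57) = 36 · 1 = 36
Summing: (φ * σ)(57) = 80 + 40 + 72 + 36 = 228.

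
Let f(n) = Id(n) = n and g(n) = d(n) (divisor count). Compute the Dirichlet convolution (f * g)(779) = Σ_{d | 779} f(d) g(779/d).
(Id * d)(779) = 903

Divisors of 779: [1, 19, 41, 779]. For each d | 779:
  d = 1: Id(1) · d(779/1) = 1 · 4 = 4
  d = 19: Id(19) · d(779/19) = 19 · 2 = 38
  d = 41: Id(41) · d(779/41) = 41 · 2 = 82
  d = 779: Id(779) · d(779/779) = 779 · 1 = 779
Summing: (Id * d)(779) = 4 + 38 + 82 + 779 = 903.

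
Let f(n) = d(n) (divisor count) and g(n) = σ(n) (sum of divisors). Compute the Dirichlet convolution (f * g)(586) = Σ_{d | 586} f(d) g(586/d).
(d * σ)(586) = 1480

Divisors of 586: [1, 2, 293, 586]. For each d | 586:
  d = 1: d(1) · σ(586/1) = 1 · 882 = 882
  d = 2: d(2) · σ(586/2) = 2 · 294 = 588
  d = 293: d(293) · σ(586/293) = 2 · 3 = 6
  d = 586: d(586) · σ(586/586) = 4 · 1 = 4
Summing: (d * σ)(586) = 882 + 588 + 6 + 4 = 1480.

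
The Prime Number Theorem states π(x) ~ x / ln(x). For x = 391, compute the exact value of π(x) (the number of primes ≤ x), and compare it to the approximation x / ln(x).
π(391) = 77;  x/ln(x) ≈ 65.51;  relative error ≈ 14.92%.

Directly count primes up to 391: π(391) = 77. The PNT approximation gives 391/ln(391) ≈ 391/5.96871 ≈ 65.51. Relative error (π(x) − x/ln(x)) / π(x) ≈ 14.92%; the approximation is known to undercount slightly (Li(x) is a better estimate).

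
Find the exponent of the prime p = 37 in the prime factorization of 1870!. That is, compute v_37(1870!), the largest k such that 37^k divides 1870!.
v_37(1870!) = 51

Legendre's formula: v_p(n!) = Σ_{k ≥ 1} ⌊n / p^k⌋. For p = 37, n = 1870, the terms are:
  ⌊1870/37^1⌋ = ⌊1870/37⌋ = 50
  ⌊1870/37^2⌋ = ⌊1870/1369⌋ = 1
(the next term ⌊1870/37^3⌋ = 0, terminating the sum). Summing: v_37(1870!) = 50 + 1 = 51.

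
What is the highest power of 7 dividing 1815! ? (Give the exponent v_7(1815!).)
v_7(1815!) = 301

Legendre's formula: v_p(n!) = Σ_{k ≥ 1} ⌊n / p^k⌋. For p = 7, n = 1815, the terms are:
  ⌊1815/7^1⌋ = ⌊1815/7⌋ = 259
  ⌊1815/7^2⌋ = ⌊1815/49⌋ = 37
  ⌊1815/7^3⌋ = ⌊1815/343⌋ = 5
(the next term ⌊1815/7^4⌋ = 0, terminating the sum). Summing: v_7(1815!) = 259 + 37 + 5 = 301.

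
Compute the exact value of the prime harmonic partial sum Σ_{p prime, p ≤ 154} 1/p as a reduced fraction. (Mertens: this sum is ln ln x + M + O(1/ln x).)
Σ 1/p = 426559540131011718238816115585684956391671166781102121476137/225319534991831177328890236228992001350685163362356544091910

π(154) = 36, so the primes ≤ 154 are [2, 3, 5, 7, 11, 13, 17, 19, 23, 29, 31, 37, 41, 43, 47, 53, 59, 61, 67, 71, 73, 79, 83, 89, 97, 101, 103, 107, 109, 113, 127, 131, 137, 139, 149, 151]. Summing 1/p over these primes: 426559540131011718238816115585684956391671166781102121476137/225319534991831177328890236228992001350685163362356544091910 ≈ 1.8931. Mertens estimate ln ln(154) + 0.2615 ≈ 1.8783.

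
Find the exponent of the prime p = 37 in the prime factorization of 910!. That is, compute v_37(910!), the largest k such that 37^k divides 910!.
v_37(910!) = 24

Legendre's formula: v_p(n!) = Σ_{k ≥ 1} ⌊n / p^k⌋. For p = 37, n = 910, the terms are:
  ⌊910/37^1⌋ = ⌊910/37⌋ = 24
(the next term ⌊910/37^2⌋ = 0, terminating the sum). Summing: v_37(910!) = 24 = 24.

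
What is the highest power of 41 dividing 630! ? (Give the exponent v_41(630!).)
v_41(630!) = 15

Legendre's formula: v_p(n!) = Σ_{k ≥ 1} ⌊n / p^k⌋. For p = 41, n = 630, the terms are:
  ⌊630/41^1⌋ = ⌊630/41⌋ = 15
(the next term ⌊630/41^2⌋ = 0, terminating the sum). Summing: v_41(630!) = 15 = 15.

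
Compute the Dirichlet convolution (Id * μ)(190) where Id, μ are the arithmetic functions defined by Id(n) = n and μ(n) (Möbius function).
(Id * μ)(190) = 72

Divisors of 190: [1, 2, 5, 10, 19, 38, 95, 190]. For each d | 190:
  d = 1: Id(1) · μ(190/1) = 1 · -1 = -1
  d = 2: Id(2) · μ(190/2) = 2 · 1 = 2
  d = 5: Id(5) · μ(190/5) = 5 · 1 = 5
  d = 10: Id(10) · μ(190/10) = 10 · -1 = -10
  d = 19: Id(19) · μ(190/19) = 19 · 1 = 19
  d = 38: Id(38) · μ(190/38) = 38 · -1 = -38
  d = 95: Id(95) · μ(190/95) = 95 · -1 = -95
  d = 190: Id(190) · μ(190/190) = 190 · 1 = 190
Summing: (Id * μ)(190) = -1 + 2 + 5 + -10 + 19 + -38 + -95 + 190 = 72.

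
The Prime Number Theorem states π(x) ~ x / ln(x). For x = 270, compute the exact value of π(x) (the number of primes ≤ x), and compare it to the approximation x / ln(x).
π(270) = 57;  x/ln(x) ≈ 48.23;  relative error ≈ 15.39%.

Directly count primes up to 270: π(270) = 57. The PNT approximation gives 270/ln(270) ≈ 270/5.59842 ≈ 48.23. Relative error (π(x) − x/ln(x)) / π(x) ≈ 15.39%; the approximation is known to undercount slightly (Li(x) is a better estimate).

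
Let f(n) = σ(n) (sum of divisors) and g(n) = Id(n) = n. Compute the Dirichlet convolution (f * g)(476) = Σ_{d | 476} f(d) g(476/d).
(σ * Id)(476) = 8925

Divisors of 476: [1, 2, 4, 7, 14, 17, 28, 34, 68, 119, 238, 476]. For each d | 476:
  d = 1: σ(1) · Id(476/1) = 1 · 476 = 476
  d = 2: σ(2) · Id(476/2) = 3 · 238 = 714
  d = 4: σ(4) · Id(476/4) = 7 · 119 = 833
  d = 7: σ(7) · Id(476/7) = 8 · 68 = 544
  d = 14: σ(14) · Id(476/14) = 24 · 34 = 816
  d = 17: σ(17) · Id(476/17) = 18 · 28 = 504
  d = 28: σ(28) · Id(476/28) = 56 · 17 = 952
  d = 34: σ(34) · Id(476/34) = 54 · 14 = 756
  d = 68: σ(68) · Id(476/68) = 126 · 7 = 882
  d = 119: σ(119) · Id(476/119) = 144 · 4 = 576
  d = 238: σ(238) · Id(476/238) = 432 · 2 = 864
  d = 476: σ(476) · Id(476/476) = 1008 · 1 = 1008
Summing: (σ * Id)(476) = 476 + 714 + 833 + 544 + 816 + 504 + 952 + 756 + 882 + 576 + 864 + 1008 = 8925.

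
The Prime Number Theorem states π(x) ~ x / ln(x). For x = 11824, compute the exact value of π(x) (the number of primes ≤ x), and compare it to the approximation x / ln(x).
π(11824) = 1417;  x/ln(x) ≈ 1260.84;  relative error ≈ 11.02%.

Directly count primes up to 11824: π(11824) = 1417. The PNT approximation gives 11824/ln(11824) ≈ 11824/9.37789 ≈ 1260.84. Relative error (π(x) − x/ln(x)) / π(x) ≈ 11.02%; the approximation is known to undercount slightly (Li(x) is a better estimate).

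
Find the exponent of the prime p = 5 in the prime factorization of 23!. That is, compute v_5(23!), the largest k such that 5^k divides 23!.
v_5(23!) = 4

Legendre's formula: v_p(n!) = Σ_{k ≥ 1} ⌊n / p^k⌋. For p = 5, n = 23, the terms are:
  ⌊23/5^1⌋ = ⌊23/5⌋ = 4
(the next term ⌊23/5^2⌋ = 0, terminating the sum). Summing: v_5(23!) = 4 = 4.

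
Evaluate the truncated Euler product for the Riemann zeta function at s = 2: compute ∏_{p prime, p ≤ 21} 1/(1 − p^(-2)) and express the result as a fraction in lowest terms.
∏ = 14933966047/9172942848

The primes p ≤ 21 are [2, 3, 5, 7, 11, 13, 17, 19]. For each prime, (1 − 1/p^2)^(-1) = p^2 / (p^2 − 1). The product is (1 − 1/2^2)^(-1), (1 − 1/3^2)^(-1), (1 − 1/5^2)^(-1), (1 − 1/7^2)^(-1), (1 − 1/11^2)^(-1), (1 − 1/13^2)^(-1), (1 − 1/17^2)^(-1), (1 − 1/19^2)^(-1) = ∏ p^2 / (p^2 − 1) = 14933966047/9172942848.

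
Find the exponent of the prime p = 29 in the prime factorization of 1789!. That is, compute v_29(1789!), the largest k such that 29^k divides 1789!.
v_29(1789!) = 63

Legendre's formula: v_p(n!) = Σ_{k ≥ 1} ⌊n / p^k⌋. For p = 29, n = 1789, the terms are:
  ⌊1789/29^1⌋ = ⌊1789/29⌋ = 61
  ⌊1789/29^2⌋ = ⌊1789/841⌋ = 2
(the next term ⌊1789/29^3⌋ = 0, terminating the sum). Summing: v_29(1789!) = 61 + 2 = 63.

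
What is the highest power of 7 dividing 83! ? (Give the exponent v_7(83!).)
v_7(83!) = 12

Legendre's formula: v_p(n!) = Σ_{k ≥ 1} ⌊n / p^k⌋. For p = 7, n = 83, the terms are:
  ⌊83/7^1⌋ = ⌊83/7⌋ = 11
  ⌊83/7^2⌋ = ⌊83/49⌋ = 1
(the next term ⌊83/7^3⌋ = 0, terminating the sum). Summing: v_7(83!) = 11 + 1 = 12.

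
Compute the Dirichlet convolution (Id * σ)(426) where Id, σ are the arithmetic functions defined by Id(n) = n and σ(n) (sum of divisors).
(Id * σ)(426) = 5005

Divisors of 426: [1, 2, 3, 6, 71, 142, 213, 426]. For each d | 426:
  d = 1: Id(1) · σ(426/1) = 1 · 864 = 864
  d = 2: Id(2) · σ(426/2) = 2 · 288 = 576
  d = 3: Id(3) · σ(426/3) = 3 · 216 = 648
  d = 6: Id(6) · σ(426/6) = 6 · 72 = 432
  d = 71: Id(71) · σ(426/71) = 71 · 12 = 852
  d = 142: Id(142) · σ(426/142) = 142 · 4 = 568
  d = 213: Id(213) · σ(426/213) = 213 · 3 = 639
  d = 426: Id(426) · σ(426/426) = 426 · 1 = 426
Summing: (Id * σ)(426) = 864 + 576 + 648 + 432 + 852 + 568 + 639 + 426 = 5005.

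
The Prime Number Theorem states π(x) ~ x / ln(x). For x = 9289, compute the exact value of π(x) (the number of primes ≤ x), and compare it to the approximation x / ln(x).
π(9289) = 1150;  x/ln(x) ≈ 1016.68;  relative error ≈ 11.59%.

Directly count primes up to 9289: π(9289) = 1150. The PNT approximation gives 9289/ln(9289) ≈ 9289/9.13659 ≈ 1016.68. Relative error (π(x) − x/ln(x)) / π(x) ≈ 11.59%; the approximation is known to undercount slightly (Li(x) is a better estimate).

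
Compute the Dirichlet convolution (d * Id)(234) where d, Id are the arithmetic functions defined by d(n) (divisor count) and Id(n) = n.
(d * Id)(234) = 1080

Divisors of 234: [1, 2, 3, 6, 9, 13, 18, 26, 39, 78, 117, 234]. For each d | 234:
  d = 1: d(1) · Id(234/1) = 1 · 234 = 234
  d = 2: d(2) · Id(234/2) = 2 · 117 = 234
  d = 3: d(3) · Id(234/3) = 2 · 78 = 156
  d = 6: d(6) · Id(234/6) = 4 · 39 = 156
  d = 9: d(9) · Id(234/9) = 3 · 26 = 78
  d = 13: d(13) · Id(234/13) = 2 · 18 = 36
  d = 18: d(18) · Id(234/18) = 6 · 13 = 78
  d = 26: d(26) · Id(234/26) = 4 · 9 = 36
  d = 39: d(39) · Id(234/39) = 4 · 6 = 24
  d = 78: d(78) · Id(234/78) = 8 · 3 = 24
  d = 117: d(117) · Id(234/117) = 6 · 2 = 12
  d = 234: d(234) · Id(234/234) = 12 · 1 = 12
Summing: (d * Id)(234) = 234 + 234 + 156 + 156 + 78 + 36 + 78 + 36 + 24 + 24 + 12 + 12 = 1080.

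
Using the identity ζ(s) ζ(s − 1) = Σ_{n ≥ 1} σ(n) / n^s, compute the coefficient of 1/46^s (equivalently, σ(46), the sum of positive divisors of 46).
σ(46) = 72

In the product (Σ m^0/m^s)(Σ k / k^s) = Σ (Σ_{d | n} d) / n^s, the coefficient of 1/n^s is σ(n) = Σ_{d | n} d. For n = 46, divisors are [1, 2, 23, 46]; summing: σ(46) = 72.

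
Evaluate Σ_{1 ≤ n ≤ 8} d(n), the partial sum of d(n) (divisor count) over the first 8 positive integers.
Σ_{n ≤ 8} d(n) = 20

Compute d(n) for each 1 ≤ n ≤ 8: d(1) = 1, d(2) = 2, d(3) = 2, d(4) = 3, d(5) = 2, d(6) = 4, d(7) = 2, d(8) = 4. Summing all 8 values: 20. (Dirichlet's divisor formula: Σ_{n ≤ x} d(n) = x ln(x) + (2γ − 1) x + O(√x). For x = 8, the asymptotic estimate is ≈ 17.87.)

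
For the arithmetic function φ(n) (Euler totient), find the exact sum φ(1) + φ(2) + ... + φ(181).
Σ_{n ≤ 181} φ(n) = 10060

Compute φ(n) for each 1 ≤ n ≤ 181: φ(1) = 1, φ(2) = 1, φ(3) = 2, φ(4) = 2, φ(5) = 4, φ(6) = 2, φ(7) = 6, φ(8) = 4, φ(9) = 6, φ(10) = 4, φ(11) = 10, φ(12) = 4, φ(13) = 12, φ(14) = 6, φ(15) = 8, φ(16) = 8, φ(17) = 16, φ(18) = 6, φ(19) = 18, φ(20) = 8, φ(21) = 12, φ(22) = 10, φ(23) = 22, φ(24) = 8, φ(25) = 20, φ(26) = 12, φ(27) = 18, φ(28) = 12, φ(29) = 28, φ(30) = 8, φ(31) = 30, φ(32) = 16, φ(33) = 20, φ(34) = 16, φ(35) = 24, φ(36) = 12, φ(37) = 36, φ(38) = 18, φ(39) = 24, φ(40) = 16, φ(41) = 40, φ(42) = 12, φ(43) = 42, φ(44) = 20, φ(45) = 24, φ(46) = 22, φ(47) = 46, φ(48) = 16, φ(49) = 42, φ(50) = 20, φ(51) = 32, φ(52) = 24, φ(53) = 52, φ(54) = 18, φ(55) = 40, φ(56) = 24, φ(57) = 36, φ(58) = 28, φ(59) = 58, φ(60) = 16, φ(61) = 60, φ(62) = 30, φ(63) = 36, φ(64) = 32, φ(65) = 48, φ(66) = 20, φ(67) = 66, φ(68) = 32, φ(69) = 44, φ(70) = 24, φ(71) = 70, φ(72) = 24, φ(73) = 72, φ(74) = 36, φ(75) = 40, φ(76) = 36, φ(77) = 60, φ(78) = 24, φ(79) = 78, φ(80) = 32, φ(81) = 54, φ(82) = 40, φ(83) = 82, φ(84) = 24, φ(85) = 64, φ(86) = 42, φ(87) = 56, φ(88) = 40, φ(89) = 88, φ(90) = 24, φ(91) = 72, φ(92) = 44, φ(93) = 60, φ(94) = 46, φ(95) = 72, φ(96) = 32, φ(97) = 96, φ(98) = 42, φ(99) = 60, φ(100) = 40, φ(101) = 100, φ(102) = 32, φ(103) = 102, φ(104) = 48, φ(105) = 48, φ(106) = 52, φ(107) = 106, φ(108) = 36, φ(109) = 108, φ(110) = 40, φ(111) = 72, φ(112) = 48, φ(113) = 112, φ(114) = 36, φ(115) = 88, φ(116) = 56, φ(117) = 72, φ(118) = 58, φ(119) = 96, φ(120) = 32, φ(121) = 110, φ(122) = 60, φ(123) = 80, φ(124) = 60, φ(125) = 100, φ(126) = 36, φ(127) = 126, φ(128) = 64, φ(129) = 84, φ(130) = 48, φ(131) = 130, φ(132) = 40, φ(133) = 108, φ(134) = 66, φ(135) = 72, φ(136) = 64, φ(137) = 136, φ(138) = 44, φ(139) = 138, φ(140) = 48, φ(141) = 92, φ(142) = 70, φ(143) = 120, φ(144) = 48, φ(145) = 112, φ(146) = 72, φ(147) = 84, φ(148) = 72, φ(149) = 148, φ(150) = 40, φ(151) = 150, φ(152) = 72, φ(153) = 96, φ(154) = 60, φ(155) = 120, φ(156) = 48, φ(157) = 156, φ(158) = 78, φ(159) = 104, φ(160) = 64, φ(161) = 132, φ(162) = 54, φ(163) = 162, φ(164) = 80, φ(165) = 80, φ(166) = 82, φ(167) = 166, φ(168) = 48, φ(169) = 156, φ(170) = 64, φ(171) = 108, φ(172) = 84, φ(173) = 172, φ(174) = 56, φ(175) = 120, φ(176) = 80, φ(177) = 116, φ(178) = 88, φ(179) = 178, φ(180) = 48, φ(181) = 180. Summing all 181 values: 10060. (Average order: Σ_{n ≤ x} φ(n) ~ (3/π²) x². For x = 181, (3/π²)·181² ≈ 9958.15.)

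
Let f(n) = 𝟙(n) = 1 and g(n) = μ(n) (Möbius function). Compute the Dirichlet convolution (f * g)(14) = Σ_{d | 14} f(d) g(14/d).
(𝟙 * μ)(14) = 0

Divisors of 14: [1, 2, 7, 14]. For each d | 14:
  d = 1: 𝟙(1) · μ(14/1) = 1 · 1 = 1
  d = 2: 𝟙(2) · μ(14/2) = 1 · -1 = -1
  d = 7: 𝟙(7) · μ(14/7) = 1 · -1 = -1
  d = 14: 𝟙(14) · μ(14/14) = 1 · 1 = 1
Summing: (𝟙 * μ)(14) = 1 + -1 + -1 + 1 = 0.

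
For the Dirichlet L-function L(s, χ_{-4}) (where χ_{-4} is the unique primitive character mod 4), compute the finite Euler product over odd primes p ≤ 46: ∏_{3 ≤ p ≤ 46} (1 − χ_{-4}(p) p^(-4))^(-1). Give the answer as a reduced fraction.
∏ = 86895436242675250318069981336761703653427013/87866829265048200003921257481906011724840960

The odd primes p ≤ 46 are [3, 5, 7, 11, 13, 17, 19, 23, 29, 31, 37, 41, 43]. For each, χ(p) = 1 if p ≡ 1 mod 4, χ(p) = −1 if p ≡ 3 mod 4. Taking (1 − χ(p)/p^4)^(-1) = p^4/(p^4 − χ(p)): (1 − (-1)/3^4)^(-1) · (1 − (1)/5^4)^(-1) · (1 − (-1)/7^4)^(-1) · (1 − (-1)/11^4)^(-1) · (1 − (1)/13^4)^(-1) · (1 − (1)/17^4)^(-1) · (1 − (-1)/19^4)^(-1) · (1 − (-1)/23^4)^(-1) · (1 − (1)/29^4)^(-1) · (1 − (-1)/31^4)^(-1) · (1 − (1)/37^4)^(-1) · (1 − (1)/41^4)^(-1) · (1 − (-1)/43^4)^(-1) = 86895436242675250318069981336761703653427013/87866829265048200003921257481906011724840960.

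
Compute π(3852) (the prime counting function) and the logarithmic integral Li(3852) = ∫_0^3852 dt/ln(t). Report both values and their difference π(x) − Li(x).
π(3852) = 534;  Li(3852) ≈ 547.48;  π(x) − Li(x) ≈ -13.48.

Direct count of primes ≤ 3852 gives π(3852) = 534. Numerical evaluation of the logarithmic integral gives Li(3852) ≈ 547.48. The difference π(x) − Li(x) ≈ -13.48 is typically negative for small/moderate x (Li(x) overestimates), though Littlewood's theorem shows this sign changes infinitely often.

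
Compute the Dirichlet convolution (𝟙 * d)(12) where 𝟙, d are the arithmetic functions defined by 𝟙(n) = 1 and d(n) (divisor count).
(𝟙 * d)(12) = 18

Divisors of 12: [1, 2, 3, 4, 6, 12]. For each d | 12:
  d = 1: 𝟙(1) · d(12/1) = 1 · 6 = 6
  d = 2: 𝟙(2) · d(12/2) = 1 · 4 = 4
  d = 3: 𝟙(3) · d(12/3) = 1 · 3 = 3
  d = 4: 𝟙(4) · d(12/4) = 1 · 2 = 2
  d = 6: 𝟙(6) · d(12/6) = 1 · 2 = 2
  d = 12: 𝟙(12) · d(12/12) = 1 · 1 = 1
Summing: (𝟙 * d)(12) = 6 + 4 + 3 + 2 + 2 + 1 = 18.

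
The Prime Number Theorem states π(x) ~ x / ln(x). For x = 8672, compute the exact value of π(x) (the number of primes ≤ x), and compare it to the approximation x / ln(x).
π(8672) = 1079;  x/ln(x) ≈ 956.35;  relative error ≈ 11.37%.

Directly count primes up to 8672: π(8672) = 1079. The PNT approximation gives 8672/ln(8672) ≈ 8672/9.06785 ≈ 956.35. Relative error (π(x) − x/ln(x)) / π(x) ≈ 11.37%; the approximation is known to undercount slightly (Li(x) is a better estimate).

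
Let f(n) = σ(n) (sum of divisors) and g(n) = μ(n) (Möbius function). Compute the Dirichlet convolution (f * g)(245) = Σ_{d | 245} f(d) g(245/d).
(σ * μ)(245) = 245

Divisors of 245: [1, 5, 7, 35, 49, 245]. For each d | 245:
  d = 1: σ(1) · μ(245/1) = 1 · 0 = 0
  d = 5: σ(5) · μ(245/5) = 6 · 0 = 0
  d = 7: σ(7) · μ(245/7) = 8 · 1 = 8
  d = 35: σ(35) · μ(245/35) = 48 · -1 = -48
  d = 49: σ(49) · μ(245/49) = 57 · -1 = -57
  d = 245: σ(245) · μ(245/245) = 342 · 1 = 342
Summing: (σ * μ)(245) = 0 + 0 + 8 + -48 + -57 + 342 = 245.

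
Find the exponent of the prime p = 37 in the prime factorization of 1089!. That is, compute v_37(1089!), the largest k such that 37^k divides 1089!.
v_37(1089!) = 29

Legendre's formula: v_p(n!) = Σ_{k ≥ 1} ⌊n / p^k⌋. For p = 37, n = 1089, the terms are:
  ⌊1089/37^1⌋ = ⌊1089/37⌋ = 29
(the next term ⌊1089/37^2⌋ = 0, terminating the sum). Summing: v_37(1089!) = 29 = 29.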